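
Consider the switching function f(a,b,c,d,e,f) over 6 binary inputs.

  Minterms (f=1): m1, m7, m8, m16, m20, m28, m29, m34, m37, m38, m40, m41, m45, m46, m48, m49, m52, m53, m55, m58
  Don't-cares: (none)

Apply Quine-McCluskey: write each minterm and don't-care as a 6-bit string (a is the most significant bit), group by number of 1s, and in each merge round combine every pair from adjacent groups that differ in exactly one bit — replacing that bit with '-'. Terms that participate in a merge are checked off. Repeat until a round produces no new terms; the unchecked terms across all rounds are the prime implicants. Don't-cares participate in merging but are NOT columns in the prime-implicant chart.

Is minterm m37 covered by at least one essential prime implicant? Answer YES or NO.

Round 0: 000001 000111 001000✓ 010000✓ 010100✓ 011100✓ 011101✓ 100010✓ 100101✓ 100110✓ 101000✓ 101001✓ 101101✓ 101110✓ 110000✓ 110001✓ 110100✓ 110101✓ 110111✓ 111010
Round 1: -01000 -10000✓ -10100✓ 01-100 010-00✓ 01110- 1-0101 10-101 10-110 100-10 101-01 10100- 110-00✓ 110-01✓ 11000-✓ 1101-1 11010-✓
Round 2: -10-00 110-0-
PIs = {-01000, -10-00, 000001, 000111, 01-100, 01110-, 1-0101, 10-101, 10-110, 100-10, 101-01, 10100-, 110-0-, 1101-1, 111010}
Coverage chart:
  m1: 000001 ←essential
  m7: 000111 ←essential
  m8: -01000 ←essential
  m16: -10-00 ←essential
  m20: -10-00,01-100
  m28: 01-100,01110-
  m29: 01110- ←essential
  m34: 100-10 ←essential
  m37: 1-0101,10-101
  m38: 10-110,100-10
  m40: -01000,10100-
  m41: 101-01,10100-
  m45: 10-101,101-01
  m46: 10-110 ←essential
  m48: -10-00,110-0-
  m49: 110-0- ←essential
  m52: -10-00,110-0-
  m53: 1-0101,110-0-,1101-1
  m55: 1101-1 ←essential
  m58: 111010 ←essential
Essential: -01000, -10-00, 000001, 000111, 01110-, 10-110, 100-10, 110-0-, 1101-1, 111010

NO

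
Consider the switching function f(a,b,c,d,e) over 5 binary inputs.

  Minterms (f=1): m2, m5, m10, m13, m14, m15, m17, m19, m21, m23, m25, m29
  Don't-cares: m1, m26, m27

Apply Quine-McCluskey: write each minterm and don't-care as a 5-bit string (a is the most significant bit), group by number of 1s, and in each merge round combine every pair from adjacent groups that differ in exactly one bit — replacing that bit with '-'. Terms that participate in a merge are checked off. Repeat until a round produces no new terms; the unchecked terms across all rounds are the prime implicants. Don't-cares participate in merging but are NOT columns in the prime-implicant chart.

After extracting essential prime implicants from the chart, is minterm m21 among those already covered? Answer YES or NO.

YES

size-2^0 implicants → 00001(✓)  00010(✓)  00101(✓)  01010(✓)  01101(✓)  01110(✓)  01111(✓)  10001(✓)  10011(✓)  10101(✓)  10111(✓)  11001(✓)  11010(✓)  11011(✓)  11101(✓)
size-2^1 implicants → -0001(✓)  -0101(✓)  -1010  -1101(✓)  0-010  0-101(✓)  00-01(✓)  01-10  011-1  0111-  1-001(✓)  1-011(✓)  1-101(✓)  10-01(✓)  10-11(✓)  100-1(✓)  101-1(✓)  11-01(✓)  110-1(✓)  1101-
size-2^2 implicants → --101  -0-01  1--01  1-0-1  10--1
Unchecked terms (primes): --101, -0-01, -1010, 0-010, 01-10, 011-1, 0111-, 1--01, 1-0-1, 10--1, 1101-
Minterm coverage:
  m2 ⊆ 0-010 [E]
  m5 ⊆ --101,-0-01
  m10 ⊆ -1010,0-010,01-10
  m13 ⊆ --101,011-1
  m14 ⊆ 01-10,0111-
  m15 ⊆ 011-1,0111-
  m17 ⊆ -0-01,1--01,1-0-1,10--1
  m19 ⊆ 1-0-1,10--1
  m21 ⊆ --101,-0-01,1--01,10--1
  m23 ⊆ 10--1 [E]
  m25 ⊆ 1--01,1-0-1
  m29 ⊆ --101,1--01
E = {0-010, 10--1}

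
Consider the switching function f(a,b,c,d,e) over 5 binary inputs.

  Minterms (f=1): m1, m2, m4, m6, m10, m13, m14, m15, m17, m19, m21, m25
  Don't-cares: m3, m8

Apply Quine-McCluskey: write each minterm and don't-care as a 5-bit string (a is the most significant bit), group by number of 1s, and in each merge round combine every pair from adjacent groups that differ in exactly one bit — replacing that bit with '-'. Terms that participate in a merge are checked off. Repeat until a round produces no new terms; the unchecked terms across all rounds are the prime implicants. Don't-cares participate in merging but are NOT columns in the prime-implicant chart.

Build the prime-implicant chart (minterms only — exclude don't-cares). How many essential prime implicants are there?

size-2^0 implicants → 00001(✓)  00010(✓)  00011(✓)  00100(✓)  00110(✓)  01000(✓)  01010(✓)  01101(✓)  01110(✓)  01111(✓)  10001(✓)  10011(✓)  10101(✓)  11001(✓)
size-2^1 implicants → -0001(✓)  -0011(✓)  0-010(✓)  0-110(✓)  00-10(✓)  000-1(✓)  0001-  001-0  01-10(✓)  010-0  011-1  0111-  1-001  10-01  100-1(✓)
size-2^2 implicants → -00-1  0--10
Unchecked terms (primes): -00-1, 0--10, 0001-, 001-0, 010-0, 011-1, 0111-, 1-001, 10-01
Minterm coverage:
  m1 ⊆ -00-1 [E]
  m2 ⊆ 0--10,0001-
  m4 ⊆ 001-0 [E]
  m6 ⊆ 0--10,001-0
  m10 ⊆ 0--10,010-0
  m13 ⊆ 011-1 [E]
  m14 ⊆ 0--10,0111-
  m15 ⊆ 011-1,0111-
  m17 ⊆ -00-1,1-001,10-01
  m19 ⊆ -00-1 [E]
  m21 ⊆ 10-01 [E]
  m25 ⊆ 1-001 [E]
E = {-00-1, 001-0, 011-1, 1-001, 10-01}

5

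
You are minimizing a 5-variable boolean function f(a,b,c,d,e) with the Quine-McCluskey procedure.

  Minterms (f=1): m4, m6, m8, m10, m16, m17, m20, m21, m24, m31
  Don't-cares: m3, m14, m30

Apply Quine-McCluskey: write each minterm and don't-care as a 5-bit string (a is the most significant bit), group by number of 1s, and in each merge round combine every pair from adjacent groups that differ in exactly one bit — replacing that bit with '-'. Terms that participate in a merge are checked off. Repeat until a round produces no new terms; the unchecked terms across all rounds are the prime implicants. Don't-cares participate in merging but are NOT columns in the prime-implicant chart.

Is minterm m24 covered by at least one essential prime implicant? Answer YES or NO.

NO

[col 0] 00011, 00100*, 00110*, 01000*, 01010*, 01110*, 10000*, 10001*, 10100*, 10101*, 11000*, 11110*, 11111*
[col 1] -0100, -1000, -1110, 0-110, 001-0, 01-10, 010-0, 1-000, 10-00*, 10-01*, 1000-*, 1010-*, 1111-
[col 2] 10-0-
Prime implicants: -0100, -1000, -1110, 0-110, 00011, 001-0, 01-10, 010-0, 1-000, 10-0-, 1111-
PI chart (minterm → PIs covering it):
  4 | -0100,001-0
  6 | 0-110,001-0
  8 | -1000,010-0
  10 | 01-10,010-0
  16 | 1-000,10-0-
  17 | 10-0-  (sole → essential)
  20 | -0100,10-0-
  21 | 10-0-  (sole → essential)
  24 | -1000,1-000
  31 | 1111-  (sole → essential)
Essential prime implicants: 10-0-, 1111-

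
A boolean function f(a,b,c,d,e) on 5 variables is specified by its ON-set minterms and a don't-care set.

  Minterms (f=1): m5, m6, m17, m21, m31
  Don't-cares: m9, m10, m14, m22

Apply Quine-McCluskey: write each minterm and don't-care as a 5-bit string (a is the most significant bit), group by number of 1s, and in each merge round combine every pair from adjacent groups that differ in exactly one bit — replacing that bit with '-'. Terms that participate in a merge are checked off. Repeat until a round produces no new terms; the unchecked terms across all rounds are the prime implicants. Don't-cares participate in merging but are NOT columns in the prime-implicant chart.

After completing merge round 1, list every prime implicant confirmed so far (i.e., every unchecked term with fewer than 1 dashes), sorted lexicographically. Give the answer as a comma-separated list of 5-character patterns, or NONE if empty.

size-2^0 implicants → 00101(✓)  00110(✓)  01001  01010(✓)  01110(✓)  10001(✓)  10101(✓)  10110(✓)  11111
size-2^1 implicants → -0101  -0110  0-110  01-10  10-01
Unchecked terms (primes): -0101, -0110, 0-110, 01-10, 01001, 10-01, 11111

01001, 11111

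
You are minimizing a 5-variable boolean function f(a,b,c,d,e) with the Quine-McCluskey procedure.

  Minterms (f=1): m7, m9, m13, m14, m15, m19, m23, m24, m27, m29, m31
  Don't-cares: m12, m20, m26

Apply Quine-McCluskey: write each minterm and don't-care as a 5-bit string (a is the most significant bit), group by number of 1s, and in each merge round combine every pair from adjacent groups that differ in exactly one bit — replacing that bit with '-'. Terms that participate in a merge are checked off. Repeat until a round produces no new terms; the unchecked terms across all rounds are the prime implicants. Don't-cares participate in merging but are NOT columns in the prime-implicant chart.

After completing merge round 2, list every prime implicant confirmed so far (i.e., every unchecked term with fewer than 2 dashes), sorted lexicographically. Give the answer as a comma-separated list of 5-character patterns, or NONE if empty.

Round 0: 00111✓ 01001✓ 01100✓ 01101✓ 01110✓ 01111✓ 10011✓ 10100 10111✓ 11000✓ 11010✓ 11011✓ 11101✓ 11111✓
Round 1: -0111✓ -1101✓ -1111✓ 0-111✓ 01-01 011-0✓ 011-1✓ 0110-✓ 0111-✓ 1-011✓ 1-111✓ 10-11✓ 11-11✓ 110-0 1101- 111-1✓
Round 2: --111 -11-1 011-- 1--11
PIs = {--111, -11-1, 01-01, 011--, 1--11, 10100, 110-0, 1101-}

01-01, 10100, 110-0, 1101-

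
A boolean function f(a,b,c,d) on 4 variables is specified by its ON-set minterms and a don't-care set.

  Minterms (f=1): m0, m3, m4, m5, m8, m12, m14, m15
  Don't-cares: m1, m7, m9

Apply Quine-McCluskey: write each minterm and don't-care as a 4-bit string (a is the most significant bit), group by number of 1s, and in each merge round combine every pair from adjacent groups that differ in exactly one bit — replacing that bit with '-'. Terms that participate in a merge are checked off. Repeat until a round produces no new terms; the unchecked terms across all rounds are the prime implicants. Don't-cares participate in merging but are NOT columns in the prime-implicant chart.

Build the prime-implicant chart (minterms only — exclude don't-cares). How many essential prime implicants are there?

size-2^0 implicants → 0000(✓)  0001(✓)  0011(✓)  0100(✓)  0101(✓)  0111(✓)  1000(✓)  1001(✓)  1100(✓)  1110(✓)  1111(✓)
size-2^1 implicants → -000(✓)  -001(✓)  -100(✓)  -111  0-00(✓)  0-01(✓)  0-11(✓)  00-1(✓)  000-(✓)  01-1(✓)  010-(✓)  1-00(✓)  100-(✓)  11-0  111-
size-2^2 implicants → --00  -00-  0--1  0-0-
Unchecked terms (primes): --00, -00-, -111, 0--1, 0-0-, 11-0, 111-
Minterm coverage:
  m0 ⊆ --00,-00-,0-0-
  m3 ⊆ 0--1 [E]
  m4 ⊆ --00,0-0-
  m5 ⊆ 0--1,0-0-
  m8 ⊆ --00,-00-
  m12 ⊆ --00,11-0
  m14 ⊆ 11-0,111-
  m15 ⊆ -111,111-
E = {0--1}

1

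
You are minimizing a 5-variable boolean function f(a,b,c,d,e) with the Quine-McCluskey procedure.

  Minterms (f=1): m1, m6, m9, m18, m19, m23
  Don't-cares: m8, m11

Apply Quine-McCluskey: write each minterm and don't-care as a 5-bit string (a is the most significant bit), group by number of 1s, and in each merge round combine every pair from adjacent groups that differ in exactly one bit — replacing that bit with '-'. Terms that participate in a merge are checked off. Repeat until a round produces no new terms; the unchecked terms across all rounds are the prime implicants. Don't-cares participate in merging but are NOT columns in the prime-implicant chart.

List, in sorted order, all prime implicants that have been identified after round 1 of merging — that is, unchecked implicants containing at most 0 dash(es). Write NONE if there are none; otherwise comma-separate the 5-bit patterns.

Round 0: 00001✓ 00110 01000✓ 01001✓ 01011✓ 10010✓ 10011✓ 10111✓
Round 1: 0-001 010-1 0100- 10-11 1001-
PIs = {0-001, 00110, 010-1, 0100-, 10-11, 1001-}

00110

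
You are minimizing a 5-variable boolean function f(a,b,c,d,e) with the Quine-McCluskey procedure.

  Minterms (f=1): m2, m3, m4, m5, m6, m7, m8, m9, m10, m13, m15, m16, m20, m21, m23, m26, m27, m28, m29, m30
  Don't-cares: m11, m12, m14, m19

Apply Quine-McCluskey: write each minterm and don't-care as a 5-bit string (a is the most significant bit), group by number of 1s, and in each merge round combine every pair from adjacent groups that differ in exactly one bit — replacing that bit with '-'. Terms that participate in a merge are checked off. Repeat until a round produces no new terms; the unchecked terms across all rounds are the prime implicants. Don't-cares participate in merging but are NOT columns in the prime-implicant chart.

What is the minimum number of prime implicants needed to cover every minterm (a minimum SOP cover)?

7

Round 0: 00010✓ 00011✓ 00100✓ 00101✓ 00110✓ 00111✓ 01000✓ 01001✓ 01010✓ 01011✓ 01100✓ 01101✓ 01110✓ 01111✓ 10000✓ 10011✓ 10100✓ 10101✓ 10111✓ 11010✓ 11011✓ 11100✓ 11101✓ 11110✓
Round 1: -0011✓ -0100✓ -0101✓ -0111✓ -1010✓ -1011✓ -1100✓ -1101✓ -1110✓ 0-010✓ 0-011✓ 0-100✓ 0-101✓ 0-110✓ 0-111✓ 00-10✓ 00-11✓ 0001-✓ 001-0✓ 001-1✓ 0010-✓ 0011-✓ 01-00✓ 01-01✓ 01-10✓ 01-11✓ 010-0✓ 010-1✓ 0100-✓ 0101-✓ 011-0✓ 011-1✓ 0110-✓ 0111-✓ 1-011✓ 1-100✓ 1-101✓ 10-00 10-11✓ 101-1✓ 1010-✓ 11-10✓ 1101-✓ 111-0✓ 1110-✓
Round 2: --011 --100✓ --101✓ -0-11 -01-1 -010-✓ -1-10 -101- -11-0 -110-✓ 0--10✓ 0--11✓ 0-01-✓ 0-1-0✓ 0-1-1✓ 0-10-✓ 0-11-✓ 00-1-✓ 001--✓ 01--0✓ 01--1✓ 01-0-✓ 01-1-✓ 010--✓ 011--✓ 1-10-✓
Round 3: --10- 0--1- 0-1-- 01---
PIs = {--011, --10-, -0-11, -01-1, -1-10, -101-, -11-0, 0--1-, 0-1--, 01---, 10-00}
Coverage chart:
  m2: 0--1- ←essential
  m3: --011,-0-11,0--1-
  m4: --10-,0-1--
  m5: --10-,-01-1,0-1--
  m6: 0--1-,0-1--
  m7: -0-11,-01-1,0--1-,0-1--
  m8: 01--- ←essential
  m9: 01--- ←essential
  m10: -1-10,-101-,0--1-,01---
  m13: --10-,0-1--,01---
  m15: 0--1-,0-1--,01---
  m16: 10-00 ←essential
  m20: --10-,10-00
  m21: --10-,-01-1
  m23: -0-11,-01-1
  m26: -1-10,-101-
  m27: --011,-101-
  m28: --10-,-11-0
  m29: --10- ←essential
  m30: -1-10,-11-0
Essential: --10-, 0--1-, 01---, 10-00
Petrick residual → --011, -0-11, -1-10
Min cover (7 terms): c'de + cd' + b'de + bde' + a'd + a'b + ab'd'e'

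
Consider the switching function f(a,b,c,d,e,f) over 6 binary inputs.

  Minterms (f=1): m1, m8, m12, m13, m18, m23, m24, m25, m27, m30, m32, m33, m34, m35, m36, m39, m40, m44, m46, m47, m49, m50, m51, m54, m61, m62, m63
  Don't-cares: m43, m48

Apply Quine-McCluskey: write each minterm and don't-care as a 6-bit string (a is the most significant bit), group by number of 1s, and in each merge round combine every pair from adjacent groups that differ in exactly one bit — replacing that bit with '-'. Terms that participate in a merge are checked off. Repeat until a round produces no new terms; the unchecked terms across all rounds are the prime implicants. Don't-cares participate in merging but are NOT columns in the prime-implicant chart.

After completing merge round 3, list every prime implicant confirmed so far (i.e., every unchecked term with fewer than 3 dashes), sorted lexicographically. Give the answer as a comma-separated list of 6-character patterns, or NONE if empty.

-00001, -01-00, -10010, -11110, 0-1000, 00110-, 010111, 0110-1, 01100-, 1-111-, 10--00, 10--11, 1011-0, 11-110, 110-10, 1111-1

[col 0] 000001*, 001000*, 001100*, 001101*, 010010*, 010111, 011000*, 011001*, 011011*, 011110*, 100000*, 100001*, 100010*, 100011*, 100100*, 100111*, 101000*, 101011*, 101100*, 101110*, 101111*, 110000*, 110001*, 110010*, 110011*, 110110*, 111101*, 111110*, 111111*
[col 1] -00001, -01000*, -01100*, -10010, -11110, 0-1000, 001-00*, 00110-, 0110-1, 01100-, 1-0000*, 1-0001*, 1-0010*, 1-0011*, 1-1110*, 1-1111*, 10-000*, 10-011*, 10-100*, 10-111*, 100-00*, 100-11*, 1000-0*, 1000-1*, 10000-*, 10001-*, 101-00*, 101-11*, 1011-0, 10111-*, 11-110, 110-10, 1100-0*, 1100-1*, 11000-*, 11001-*, 1111-1, 11111-*
[col 2] -01-00, 1-00-0*, 1-00-1*, 1-000-*, 1-001-*, 1-111-, 10--00, 10--11, 1000--*, 1100--*
[col 3] 1-00--
Prime implicants: -00001, -01-00, -10010, -11110, 0-1000, 00110-, 010111, 0110-1, 01100-, 1-00--, 1-111-, 10--00, 10--11, 1011-0, 11-110, 110-10, 1111-1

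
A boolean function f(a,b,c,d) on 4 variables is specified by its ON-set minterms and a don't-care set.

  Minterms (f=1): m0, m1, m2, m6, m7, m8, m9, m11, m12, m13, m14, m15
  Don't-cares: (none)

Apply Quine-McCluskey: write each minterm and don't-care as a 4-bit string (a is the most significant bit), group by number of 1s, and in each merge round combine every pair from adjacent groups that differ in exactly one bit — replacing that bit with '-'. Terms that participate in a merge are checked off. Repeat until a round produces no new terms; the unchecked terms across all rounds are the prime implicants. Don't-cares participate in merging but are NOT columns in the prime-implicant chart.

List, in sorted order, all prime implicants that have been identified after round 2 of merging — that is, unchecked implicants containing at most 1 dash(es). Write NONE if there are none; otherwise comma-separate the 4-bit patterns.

size-2^0 implicants → 0000(✓)  0001(✓)  0010(✓)  0110(✓)  0111(✓)  1000(✓)  1001(✓)  1011(✓)  1100(✓)  1101(✓)  1110(✓)  1111(✓)
size-2^1 implicants → -000(✓)  -001(✓)  -110(✓)  -111(✓)  0-10  00-0  000-(✓)  011-(✓)  1-00(✓)  1-01(✓)  1-11(✓)  10-1(✓)  100-(✓)  11-0(✓)  11-1(✓)  110-(✓)  111-(✓)
size-2^2 implicants → -00-  -11-  1--1  1-0-  11--
Unchecked terms (primes): -00-, -11-, 0-10, 00-0, 1--1, 1-0-, 11--

0-10, 00-0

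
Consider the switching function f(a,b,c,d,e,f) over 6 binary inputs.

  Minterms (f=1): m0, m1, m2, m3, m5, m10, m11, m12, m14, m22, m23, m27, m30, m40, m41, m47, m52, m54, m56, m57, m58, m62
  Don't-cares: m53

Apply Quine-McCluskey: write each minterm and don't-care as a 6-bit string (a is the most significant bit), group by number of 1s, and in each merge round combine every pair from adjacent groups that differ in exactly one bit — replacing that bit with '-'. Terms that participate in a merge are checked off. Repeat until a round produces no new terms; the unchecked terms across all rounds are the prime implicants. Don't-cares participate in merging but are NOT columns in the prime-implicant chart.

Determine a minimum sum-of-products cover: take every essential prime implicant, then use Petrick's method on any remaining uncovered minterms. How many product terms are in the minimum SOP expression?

11

[col 0] 000000*, 000001*, 000010*, 000011*, 000101*, 001010*, 001011*, 001100*, 001110*, 010110*, 010111*, 011011*, 011110*, 101000*, 101001*, 101111, 110100*, 110101*, 110110*, 111000*, 111001*, 111010*, 111110*
[col 1] -10110*, -11110*, 0-1011, 0-1110, 00-010*, 00-011*, 000-01, 0000-0*, 0000-1*, 00000-*, 00001-*, 001-10, 00101-*, 0011-0, 01-110*, 01011-, 1-1000*, 1-1001*, 10100-*, 11-110*, 1101-0, 11010-, 111-10, 1110-0, 11100-*
[col 2] -1-110, 00-01-, 0000--, 1-100-
Prime implicants: -1-110, 0-1011, 0-1110, 00-01-, 000-01, 0000--, 001-10, 0011-0, 01011-, 1-100-, 101111, 1101-0, 11010-, 111-10, 1110-0
PI chart (minterm → PIs covering it):
  0 | 0000--  (sole → essential)
  1 | 000-01,0000--
  2 | 00-01-,0000--
  3 | 00-01-,0000--
  5 | 000-01  (sole → essential)
  10 | 00-01-,001-10
  11 | 0-1011,00-01-
  12 | 0011-0  (sole → essential)
  14 | 0-1110,001-10,0011-0
  22 | -1-110,01011-
  23 | 01011-  (sole → essential)
  27 | 0-1011  (sole → essential)
  30 | -1-110,0-1110
  40 | 1-100-  (sole → essential)
  41 | 1-100-  (sole → essential)
  47 | 101111  (sole → essential)
  52 | 1101-0,11010-
  54 | -1-110,1101-0
  56 | 1-100-,1110-0
  57 | 1-100-  (sole → essential)
  58 | 111-10,1110-0
  62 | -1-110,111-10
Essential prime implicants: 0-1011, 000-01, 0000--, 0011-0, 01011-, 1-100-, 101111
Petrick residual → -1-110, 00-01-, 1101-0, 111-10
Minimum SOP uses 11 PIs: bdef' + a'cd'ef + a'b'd'e + a'b'c'e'f + a'b'c'd' + a'b'cdf' + a'bc'de + acd'e' + ab'cdef + abc'df' + abcef'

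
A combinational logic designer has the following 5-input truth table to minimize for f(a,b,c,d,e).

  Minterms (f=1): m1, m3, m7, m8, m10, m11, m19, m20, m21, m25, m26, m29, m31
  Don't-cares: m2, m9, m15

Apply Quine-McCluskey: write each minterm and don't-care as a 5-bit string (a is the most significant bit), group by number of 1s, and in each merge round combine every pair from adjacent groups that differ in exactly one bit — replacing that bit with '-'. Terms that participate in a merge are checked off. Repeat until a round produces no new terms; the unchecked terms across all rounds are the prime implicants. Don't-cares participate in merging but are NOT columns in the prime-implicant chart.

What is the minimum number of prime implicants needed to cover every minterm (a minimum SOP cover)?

8

[col 0] 00001*, 00010*, 00011*, 00111*, 01000*, 01001*, 01010*, 01011*, 01111*, 10011*, 10100*, 10101*, 11001*, 11010*, 11101*, 11111*
[col 1] -0011, -1001, -1010, -1111, 0-001*, 0-010*, 0-011*, 0-111*, 00-11*, 000-1*, 0001-*, 01-11*, 010-0*, 010-1*, 0100-*, 0101-*, 1-101, 1010-, 11-01, 111-1
[col 2] 0--11, 0-0-1, 0-01-, 010--
Prime implicants: -0011, -1001, -1010, -1111, 0--11, 0-0-1, 0-01-, 010--, 1-101, 1010-, 11-01, 111-1
PI chart (minterm → PIs covering it):
  1 | 0-0-1  (sole → essential)
  3 | -0011,0--11,0-0-1,0-01-
  7 | 0--11  (sole → essential)
  8 | 010--  (sole → essential)
  10 | -1010,0-01-,010--
  11 | 0--11,0-0-1,0-01-,010--
  19 | -0011  (sole → essential)
  20 | 1010-  (sole → essential)
  21 | 1-101,1010-
  25 | -1001,11-01
  26 | -1010  (sole → essential)
  29 | 1-101,11-01,111-1
  31 | -1111,111-1
Essential prime implicants: -0011, -1010, 0--11, 0-0-1, 010--, 1010-
Petrick residual → -1001, 111-1
Minimum SOP uses 8 PIs: b'c'de + bc'd'e + bc'de' + a'de + a'c'e + a'bc' + ab'cd' + abce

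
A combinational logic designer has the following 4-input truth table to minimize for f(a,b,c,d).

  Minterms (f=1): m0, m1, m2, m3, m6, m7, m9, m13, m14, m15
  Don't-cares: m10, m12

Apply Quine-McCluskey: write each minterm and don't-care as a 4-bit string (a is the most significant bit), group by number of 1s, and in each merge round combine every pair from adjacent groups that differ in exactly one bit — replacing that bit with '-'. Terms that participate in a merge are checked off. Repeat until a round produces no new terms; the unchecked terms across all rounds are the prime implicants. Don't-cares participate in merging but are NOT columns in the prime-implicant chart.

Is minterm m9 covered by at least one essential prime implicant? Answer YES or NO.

NO

[col 0] 0000*, 0001*, 0010*, 0011*, 0110*, 0111*, 1001*, 1010*, 1100*, 1101*, 1110*, 1111*
[col 1] -001, -010*, -110*, -111*, 0-10*, 0-11*, 00-0*, 00-1*, 000-*, 001-*, 011-*, 1-01, 1-10*, 11-0*, 11-1*, 110-*, 111-*
[col 2] --10, -11-, 0-1-, 00--, 11--
Prime implicants: --10, -001, -11-, 0-1-, 00--, 1-01, 11--
PI chart (minterm → PIs covering it):
  0 | 00--  (sole → essential)
  1 | -001,00--
  2 | --10,0-1-,00--
  3 | 0-1-,00--
  6 | --10,-11-,0-1-
  7 | -11-,0-1-
  9 | -001,1-01
  13 | 1-01,11--
  14 | --10,-11-,11--
  15 | -11-,11--
Essential prime implicants: 00--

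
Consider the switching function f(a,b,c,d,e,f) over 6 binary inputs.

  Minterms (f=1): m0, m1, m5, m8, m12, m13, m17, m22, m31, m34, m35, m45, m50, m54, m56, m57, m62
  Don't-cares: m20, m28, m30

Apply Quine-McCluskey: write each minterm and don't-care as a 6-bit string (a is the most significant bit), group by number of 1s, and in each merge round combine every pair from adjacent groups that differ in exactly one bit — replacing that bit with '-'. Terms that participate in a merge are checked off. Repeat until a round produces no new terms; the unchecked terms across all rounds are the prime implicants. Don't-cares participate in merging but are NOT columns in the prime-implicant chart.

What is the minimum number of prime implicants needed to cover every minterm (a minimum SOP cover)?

10

size-2^0 implicants → 000000(✓)  000001(✓)  000101(✓)  001000(✓)  001100(✓)  001101(✓)  010001(✓)  010100(✓)  010110(✓)  011100(✓)  011110(✓)  011111(✓)  100010(✓)  100011(✓)  101101(✓)  110010(✓)  110110(✓)  111000(✓)  111001(✓)  111110(✓)
size-2^1 implicants → -01101  -10110(✓)  -11110(✓)  0-0001  0-1100  00-000  00-101  000-01  00000-  001-00  00110-  01-100(✓)  01-110(✓)  0101-0(✓)  0111-0(✓)  01111-  1-0010  10001-  11-110(✓)  110-10  11100-
size-2^2 implicants → -1-110  01-1-0
Unchecked terms (primes): -01101, -1-110, 0-0001, 0-1100, 00-000, 00-101, 000-01, 00000-, 001-00, 00110-, 01-1-0, 01111-, 1-0010, 10001-, 110-10, 11100-
Minterm coverage:
  m0 ⊆ 00-000,00000-
  m1 ⊆ 0-0001,000-01,00000-
  m5 ⊆ 00-101,000-01
  m8 ⊆ 00-000,001-00
  m12 ⊆ 0-1100,001-00,00110-
  m13 ⊆ -01101,00-101,00110-
  m17 ⊆ 0-0001 [E]
  m22 ⊆ -1-110,01-1-0
  m31 ⊆ 01111- [E]
  m34 ⊆ 1-0010,10001-
  m35 ⊆ 10001- [E]
  m45 ⊆ -01101 [E]
  m50 ⊆ 1-0010,110-10
  m54 ⊆ -1-110,110-10
  m56 ⊆ 11100- [E]
  m57 ⊆ 11100- [E]
  m62 ⊆ -1-110 [E]
E = {-01101, -1-110, 0-0001, 01111-, 10001-, 11100-}
Petrick residual → 0-1100, 00-000, 00-101, 1-0010
Cover = b'cde'f + bdef' + a'c'd'e'f + a'cde'f' + a'b'd'e'f' + a'b'de'f + a'bcde + ac'd'ef' + ab'c'd'e + abcd'e'  |cover|=10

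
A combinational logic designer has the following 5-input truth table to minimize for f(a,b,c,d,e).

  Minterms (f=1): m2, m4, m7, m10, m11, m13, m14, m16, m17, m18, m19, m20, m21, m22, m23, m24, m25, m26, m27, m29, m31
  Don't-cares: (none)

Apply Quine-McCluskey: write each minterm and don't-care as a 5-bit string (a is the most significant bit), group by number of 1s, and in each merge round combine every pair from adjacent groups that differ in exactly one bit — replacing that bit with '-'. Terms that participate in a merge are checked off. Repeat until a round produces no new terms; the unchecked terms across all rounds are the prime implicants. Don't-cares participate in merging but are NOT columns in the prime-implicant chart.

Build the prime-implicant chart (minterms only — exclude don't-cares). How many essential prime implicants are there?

size-2^0 implicants → 00010(✓)  00100(✓)  00111(✓)  01010(✓)  01011(✓)  01101(✓)  01110(✓)  10000(✓)  10001(✓)  10010(✓)  10011(✓)  10100(✓)  10101(✓)  10110(✓)  10111(✓)  11000(✓)  11001(✓)  11010(✓)  11011(✓)  11101(✓)  11111(✓)
size-2^1 implicants → -0010(✓)  -0100  -0111  -1010(✓)  -1011(✓)  -1101  0-010(✓)  01-10  0101-(✓)  1-000(✓)  1-001(✓)  1-010(✓)  1-011(✓)  1-101(✓)  1-111(✓)  10-00(✓)  10-01(✓)  10-10(✓)  10-11(✓)  100-0(✓)  100-1(✓)  1000-(✓)  1001-(✓)  101-0(✓)  101-1(✓)  1010-(✓)  1011-(✓)  11-01(✓)  11-11(✓)  110-0(✓)  110-1(✓)  1100-(✓)  1101-(✓)  111-1(✓)
size-2^2 implicants → --010  -101-  1--01(✓)  1--11(✓)  1-0-0(✓)  1-0-1(✓)  1-00-(✓)  1-01-(✓)  1-1-1(✓)  10--0(✓)  10--1(✓)  10-0-(✓)  10-1-(✓)  100--(✓)  101--(✓)  11--1(✓)  110--(✓)
size-2^3 implicants → 1---1  1-0--  10---
Unchecked terms (primes): --010, -0100, -0111, -101-, -1101, 01-10, 1---1, 1-0--, 10---
Minterm coverage:
  m2 ⊆ --010 [E]
  m4 ⊆ -0100 [E]
  m7 ⊆ -0111 [E]
  m10 ⊆ --010,-101-,01-10
  m11 ⊆ -101- [E]
  m13 ⊆ -1101 [E]
  m14 ⊆ 01-10 [E]
  m16 ⊆ 1-0--,10---
  m17 ⊆ 1---1,1-0--,10---
  m18 ⊆ --010,1-0--,10---
  m19 ⊆ 1---1,1-0--,10---
  m20 ⊆ -0100,10---
  m21 ⊆ 1---1,10---
  m22 ⊆ 10--- [E]
  m23 ⊆ -0111,1---1,10---
  m24 ⊆ 1-0-- [E]
  m25 ⊆ 1---1,1-0--
  m26 ⊆ --010,-101-,1-0--
  m27 ⊆ -101-,1---1,1-0--
  m29 ⊆ -1101,1---1
  m31 ⊆ 1---1 [E]
E = {--010, -0100, -0111, -101-, -1101, 01-10, 1---1, 1-0--, 10---}

9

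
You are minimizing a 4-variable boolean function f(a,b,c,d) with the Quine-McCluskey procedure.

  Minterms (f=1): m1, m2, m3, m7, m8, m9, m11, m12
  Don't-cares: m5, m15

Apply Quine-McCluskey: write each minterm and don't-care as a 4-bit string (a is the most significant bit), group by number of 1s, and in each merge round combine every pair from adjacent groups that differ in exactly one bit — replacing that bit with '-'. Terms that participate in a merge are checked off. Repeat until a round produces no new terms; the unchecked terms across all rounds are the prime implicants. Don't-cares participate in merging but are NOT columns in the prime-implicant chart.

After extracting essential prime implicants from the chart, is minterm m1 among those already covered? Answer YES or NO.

[col 0] 0001*, 0010*, 0011*, 0101*, 0111*, 1000*, 1001*, 1011*, 1100*, 1111*
[col 1] -001*, -011*, -111*, 0-01*, 0-11*, 00-1*, 001-, 01-1*, 1-00, 1-11*, 10-1*, 100-
[col 2] --11, -0-1, 0--1
Prime implicants: --11, -0-1, 0--1, 001-, 1-00, 100-
PI chart (minterm → PIs covering it):
  1 | -0-1,0--1
  2 | 001-  (sole → essential)
  3 | --11,-0-1,0--1,001-
  7 | --11,0--1
  8 | 1-00,100-
  9 | -0-1,100-
  11 | --11,-0-1
  12 | 1-00  (sole → essential)
Essential prime implicants: 001-, 1-00

NO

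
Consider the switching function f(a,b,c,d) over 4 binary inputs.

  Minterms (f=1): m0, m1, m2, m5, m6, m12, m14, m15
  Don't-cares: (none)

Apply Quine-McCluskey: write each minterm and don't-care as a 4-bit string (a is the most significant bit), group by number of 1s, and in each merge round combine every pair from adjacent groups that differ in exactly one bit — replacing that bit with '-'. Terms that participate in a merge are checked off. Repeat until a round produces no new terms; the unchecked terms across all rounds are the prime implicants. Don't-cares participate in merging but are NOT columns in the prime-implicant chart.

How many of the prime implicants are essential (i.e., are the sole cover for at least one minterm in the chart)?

[col 0] 0000*, 0001*, 0010*, 0101*, 0110*, 1100*, 1110*, 1111*
[col 1] -110, 0-01, 0-10, 00-0, 000-, 11-0, 111-
Prime implicants: -110, 0-01, 0-10, 00-0, 000-, 11-0, 111-
PI chart (minterm → PIs covering it):
  0 | 00-0,000-
  1 | 0-01,000-
  2 | 0-10,00-0
  5 | 0-01  (sole → essential)
  6 | -110,0-10
  12 | 11-0  (sole → essential)
  14 | -110,11-0,111-
  15 | 111-  (sole → essential)
Essential prime implicants: 0-01, 11-0, 111-

3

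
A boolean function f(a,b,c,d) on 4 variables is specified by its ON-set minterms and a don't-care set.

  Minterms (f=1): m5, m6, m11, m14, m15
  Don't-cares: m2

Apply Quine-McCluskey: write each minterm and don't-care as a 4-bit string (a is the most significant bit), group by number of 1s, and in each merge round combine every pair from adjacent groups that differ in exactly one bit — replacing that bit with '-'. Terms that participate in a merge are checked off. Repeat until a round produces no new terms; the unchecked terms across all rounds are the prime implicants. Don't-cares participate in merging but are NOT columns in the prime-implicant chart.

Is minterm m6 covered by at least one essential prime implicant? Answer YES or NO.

[col 0] 0010*, 0101, 0110*, 1011*, 1110*, 1111*
[col 1] -110, 0-10, 1-11, 111-
Prime implicants: -110, 0-10, 0101, 1-11, 111-
PI chart (minterm → PIs covering it):
  5 | 0101  (sole → essential)
  6 | -110,0-10
  11 | 1-11  (sole → essential)
  14 | -110,111-
  15 | 1-11,111-
Essential prime implicants: 0101, 1-11

NO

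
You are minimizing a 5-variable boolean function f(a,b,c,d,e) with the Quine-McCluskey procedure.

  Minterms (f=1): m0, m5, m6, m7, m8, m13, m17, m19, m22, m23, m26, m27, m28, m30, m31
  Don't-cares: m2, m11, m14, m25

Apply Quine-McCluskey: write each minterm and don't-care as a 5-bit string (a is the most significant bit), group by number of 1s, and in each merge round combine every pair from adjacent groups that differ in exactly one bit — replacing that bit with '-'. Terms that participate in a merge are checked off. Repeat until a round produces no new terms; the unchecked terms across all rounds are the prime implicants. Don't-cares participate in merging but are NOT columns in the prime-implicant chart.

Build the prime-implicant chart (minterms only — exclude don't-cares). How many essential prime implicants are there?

5

size-2^0 implicants → 00000(✓)  00010(✓)  00101(✓)  00110(✓)  00111(✓)  01000(✓)  01011(✓)  01101(✓)  01110(✓)  10001(✓)  10011(✓)  10110(✓)  10111(✓)  11001(✓)  11010(✓)  11011(✓)  11100(✓)  11110(✓)  11111(✓)
size-2^1 implicants → -0110(✓)  -0111(✓)  -1011  -1110(✓)  0-000  0-101  0-110(✓)  00-10  000-0  001-1  0011-(✓)  1-001(✓)  1-011(✓)  1-110(✓)  1-111(✓)  10-11(✓)  100-1(✓)  1011-(✓)  11-10(✓)  11-11(✓)  110-1(✓)  1101-(✓)  111-0  1111-(✓)
size-2^2 implicants → --110  -011-  1--11  1-0-1  1-11-  11-1-
Unchecked terms (primes): --110, -011-, -1011, 0-000, 0-101, 00-10, 000-0, 001-1, 1--11, 1-0-1, 1-11-, 11-1-, 111-0
Minterm coverage:
  m0 ⊆ 0-000,000-0
  m5 ⊆ 0-101,001-1
  m6 ⊆ --110,-011-,00-10
  m7 ⊆ -011-,001-1
  m8 ⊆ 0-000 [E]
  m13 ⊆ 0-101 [E]
  m17 ⊆ 1-0-1 [E]
  m19 ⊆ 1--11,1-0-1
  m22 ⊆ --110,-011-,1-11-
  m23 ⊆ -011-,1--11,1-11-
  m26 ⊆ 11-1- [E]
  m27 ⊆ -1011,1--11,1-0-1,11-1-
  m28 ⊆ 111-0 [E]
  m30 ⊆ --110,1-11-,11-1-,111-0
  m31 ⊆ 1--11,1-11-,11-1-
E = {0-000, 0-101, 1-0-1, 11-1-, 111-0}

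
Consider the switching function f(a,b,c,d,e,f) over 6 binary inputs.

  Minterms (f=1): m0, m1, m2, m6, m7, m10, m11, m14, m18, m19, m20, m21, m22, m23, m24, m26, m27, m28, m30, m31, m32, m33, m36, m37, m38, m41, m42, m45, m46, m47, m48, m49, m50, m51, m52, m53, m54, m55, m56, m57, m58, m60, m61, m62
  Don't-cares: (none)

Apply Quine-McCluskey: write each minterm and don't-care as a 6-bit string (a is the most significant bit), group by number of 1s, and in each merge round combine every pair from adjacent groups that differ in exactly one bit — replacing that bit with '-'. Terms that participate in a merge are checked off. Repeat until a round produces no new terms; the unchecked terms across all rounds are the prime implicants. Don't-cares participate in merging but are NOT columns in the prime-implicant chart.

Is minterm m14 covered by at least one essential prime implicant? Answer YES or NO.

YES

size-2^0 implicants → 000000(✓)  000001(✓)  000010(✓)  000110(✓)  000111(✓)  001010(✓)  001011(✓)  001110(✓)  010010(✓)  010011(✓)  010100(✓)  010101(✓)  010110(✓)  010111(✓)  011000(✓)  011010(✓)  011011(✓)  011100(✓)  011110(✓)  011111(✓)  100000(✓)  100001(✓)  100100(✓)  100101(✓)  100110(✓)  101001(✓)  101010(✓)  101101(✓)  101110(✓)  101111(✓)  110000(✓)  110001(✓)  110010(✓)  110011(✓)  110100(✓)  110101(✓)  110110(✓)  110111(✓)  111000(✓)  111001(✓)  111010(✓)  111100(✓)  111101(✓)  111110(✓)
size-2^1 implicants → -00000(✓)  -00001(✓)  -00110(✓)  -01010(✓)  -01110(✓)  -10010(✓)  -10011(✓)  -10100(✓)  -10101(✓)  -10110(✓)  -10111(✓)  -11000(✓)  -11010(✓)  -11100(✓)  -11110(✓)  0-0010(✓)  0-0110(✓)  0-0111(✓)  0-1010(✓)  0-1011(✓)  0-1110(✓)  00-010(✓)  00-110(✓)  000-10(✓)  0000-0  00000-(✓)  00011-(✓)  001-10(✓)  00101-(✓)  01-010(✓)  01-011(✓)  01-100(✓)  01-110(✓)  01-111(✓)  010-10(✓)  010-11(✓)  01001-(✓)  0101-0(✓)  0101-1(✓)  01010-(✓)  01011-(✓)  011-00(✓)  011-10(✓)  011-11(✓)  0110-0(✓)  01101-(✓)  0111-0(✓)  01111-(✓)  1-0000(✓)  1-0001(✓)  1-0100(✓)  1-0101(✓)  1-0110(✓)  1-1001(✓)  1-1010(✓)  1-1101(✓)  1-1110(✓)  10-001(✓)  10-101(✓)  10-110(✓)  100-00(✓)  100-01(✓)  10000-(✓)  1001-0(✓)  10010-(✓)  101-01(✓)  101-10(✓)  1011-1  10111-  11-000(✓)  11-001(✓)  11-010(✓)  11-100(✓)  11-101(✓)  11-110(✓)  110-00(✓)  110-01(✓)  110-10(✓)  110-11(✓)  1100-0(✓)  1100-1(✓)  11000-(✓)  11001-(✓)  1101-0(✓)  1101-1(✓)  11010-(✓)  11011-(✓)  111-00(✓)  111-01(✓)  111-10(✓)  1110-0(✓)  11100-(✓)  1111-0(✓)  11110-(✓)
size-2^2 implicants → --0110(✓)  --1010(✓)  --1110(✓)  -0-110(✓)  -0000-  -01-10(✓)  -1-010(✓)  -1-100(✓)  -1-110(✓)  -10-10(✓)  -10-11(✓)  -1001-(✓)  -101-0(✓)  -101-1(✓)  -1010-(✓)  -1011-(✓)  -11-00(✓)  -11-10(✓)  -110-0(✓)  -111-0(✓)  0--010(✓)  0--110(✓)  0-0-10(✓)  0-011-  0-1-10(✓)  0-101-  00--10(✓)  01--10(✓)  01--11(✓)  01-01-(✓)  01-1-0(✓)  01-11-(✓)  010-1-(✓)  0101--(✓)  011--0(✓)  011-1-(✓)  1--001(✓)  1--101(✓)  1--110(✓)  1-0-00(✓)  1-0-01(✓)  1-000-(✓)  1-01-0  1-010-(✓)  1-1-01(✓)  1-1-10(✓)  10--01(✓)  100-0-(✓)  11--00(✓)  11--01(✓)  11--10(✓)  11-0-0(✓)  11-00-(✓)  11-1-0(✓)  11-10-(✓)  110--0(✓)  110--1(✓)  110-0-(✓)  110-1-(✓)  1100--(✓)  1101--(✓)  111--0(✓)  111-0-(✓)
size-2^3 implicants → ---110  --1-10  -1--10  -1-1-0  -10-1-  -101--  -11--0  0---10  01--1-  1---01  1-0-0-  11---0  11--0-  110---
Unchecked terms (primes): ---110, --1-10, -0000-, -1--10, -1-1-0, -10-1-, -101--, -11--0, 0---10, 0-011-, 0-101-, 0000-0, 01--1-, 1---01, 1-0-0-, 1-01-0, 1011-1, 10111-, 11---0, 11--0-, 110---
Minterm coverage:
  m0 ⊆ -0000-,0000-0
  m1 ⊆ -0000- [E]
  m2 ⊆ 0---10,0000-0
  m6 ⊆ ---110,0---10,0-011-
  m7 ⊆ 0-011- [E]
  m10 ⊆ --1-10,0---10,0-101-
  m11 ⊆ 0-101- [E]
  m14 ⊆ ---110,--1-10,0---10
  m18 ⊆ -1--10,-10-1-,0---10,01--1-
  m19 ⊆ -10-1-,01--1-
  m20 ⊆ -1-1-0,-101--
  m21 ⊆ -101-- [E]
  m22 ⊆ ---110,-1--10,-1-1-0,-10-1-,-101--,0---10,0-011-,01--1-
  m23 ⊆ -10-1-,-101--,0-011-,01--1-
  m24 ⊆ -11--0 [E]
  m26 ⊆ --1-10,-1--10,-11--0,0---10,0-101-,01--1-
  m27 ⊆ 0-101-,01--1-
  m28 ⊆ -1-1-0,-11--0
  m30 ⊆ ---110,--1-10,-1--10,-1-1-0,-11--0,0---10,01--1-
  m31 ⊆ 01--1- [E]
  m32 ⊆ -0000-,1-0-0-
  m33 ⊆ -0000-,1---01,1-0-0-
  m36 ⊆ 1-0-0-,1-01-0
  m37 ⊆ 1---01,1-0-0-
  m38 ⊆ ---110,1-01-0
  m41 ⊆ 1---01 [E]
  m42 ⊆ --1-10 [E]
  m45 ⊆ 1---01,1011-1
  m46 ⊆ ---110,--1-10,10111-
  m47 ⊆ 1011-1,10111-
  m48 ⊆ 1-0-0-,11---0,11--0-,110---
  m49 ⊆ 1---01,1-0-0-,11--0-,110---
  m50 ⊆ -1--10,-10-1-,11---0,110---
  m51 ⊆ -10-1-,110---
  m52 ⊆ -1-1-0,-101--,1-0-0-,1-01-0,11---0,11--0-,110---
  m53 ⊆ -101--,1---01,1-0-0-,11--0-,110---
  m54 ⊆ ---110,-1--10,-1-1-0,-10-1-,-101--,1-01-0,11---0,110---
  m55 ⊆ -10-1-,-101--,110---
  m56 ⊆ -11--0,11---0,11--0-
  m57 ⊆ 1---01,11--0-
  m58 ⊆ --1-10,-1--10,-11--0,11---0
  m60 ⊆ -1-1-0,-11--0,11---0,11--0-
  m61 ⊆ 1---01,11--0-
  m62 ⊆ ---110,--1-10,-1--10,-1-1-0,-11--0,11---0
E = {--1-10, -0000-, -101--, -11--0, 0-011-, 0-101-, 01--1-, 1---01}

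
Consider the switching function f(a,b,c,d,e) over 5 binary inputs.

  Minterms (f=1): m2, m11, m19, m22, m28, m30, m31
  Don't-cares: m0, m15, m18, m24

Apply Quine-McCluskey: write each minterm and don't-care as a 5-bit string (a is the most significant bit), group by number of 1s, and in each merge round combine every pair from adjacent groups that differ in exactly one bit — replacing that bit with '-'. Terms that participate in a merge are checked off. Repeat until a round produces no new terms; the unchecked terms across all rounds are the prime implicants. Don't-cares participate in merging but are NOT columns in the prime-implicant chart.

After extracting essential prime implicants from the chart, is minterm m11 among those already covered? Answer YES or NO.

YES

size-2^0 implicants → 00000(✓)  00010(✓)  01011(✓)  01111(✓)  10010(✓)  10011(✓)  10110(✓)  11000(✓)  11100(✓)  11110(✓)  11111(✓)
size-2^1 implicants → -0010  -1111  000-0  01-11  1-110  10-10  1001-  11-00  111-0  1111-
Unchecked terms (primes): -0010, -1111, 000-0, 01-11, 1-110, 10-10, 1001-, 11-00, 111-0, 1111-
Minterm coverage:
  m2 ⊆ -0010,000-0
  m11 ⊆ 01-11 [E]
  m19 ⊆ 1001- [E]
  m22 ⊆ 1-110,10-10
  m28 ⊆ 11-00,111-0
  m30 ⊆ 1-110,111-0,1111-
  m31 ⊆ -1111,1111-
E = {01-11, 1001-}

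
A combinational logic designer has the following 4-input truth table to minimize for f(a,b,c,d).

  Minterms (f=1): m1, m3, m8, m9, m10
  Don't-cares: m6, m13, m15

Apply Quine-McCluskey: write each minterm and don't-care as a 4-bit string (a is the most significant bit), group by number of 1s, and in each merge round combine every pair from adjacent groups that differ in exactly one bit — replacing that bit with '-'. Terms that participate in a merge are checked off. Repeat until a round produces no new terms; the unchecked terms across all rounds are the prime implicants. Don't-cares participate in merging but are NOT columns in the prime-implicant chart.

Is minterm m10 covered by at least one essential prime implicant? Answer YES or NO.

YES

[col 0] 0001*, 0011*, 0110, 1000*, 1001*, 1010*, 1101*, 1111*
[col 1] -001, 00-1, 1-01, 10-0, 100-, 11-1
Prime implicants: -001, 00-1, 0110, 1-01, 10-0, 100-, 11-1
PI chart (minterm → PIs covering it):
  1 | -001,00-1
  3 | 00-1  (sole → essential)
  8 | 10-0,100-
  9 | -001,1-01,100-
  10 | 10-0  (sole → essential)
Essential prime implicants: 00-1, 10-0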